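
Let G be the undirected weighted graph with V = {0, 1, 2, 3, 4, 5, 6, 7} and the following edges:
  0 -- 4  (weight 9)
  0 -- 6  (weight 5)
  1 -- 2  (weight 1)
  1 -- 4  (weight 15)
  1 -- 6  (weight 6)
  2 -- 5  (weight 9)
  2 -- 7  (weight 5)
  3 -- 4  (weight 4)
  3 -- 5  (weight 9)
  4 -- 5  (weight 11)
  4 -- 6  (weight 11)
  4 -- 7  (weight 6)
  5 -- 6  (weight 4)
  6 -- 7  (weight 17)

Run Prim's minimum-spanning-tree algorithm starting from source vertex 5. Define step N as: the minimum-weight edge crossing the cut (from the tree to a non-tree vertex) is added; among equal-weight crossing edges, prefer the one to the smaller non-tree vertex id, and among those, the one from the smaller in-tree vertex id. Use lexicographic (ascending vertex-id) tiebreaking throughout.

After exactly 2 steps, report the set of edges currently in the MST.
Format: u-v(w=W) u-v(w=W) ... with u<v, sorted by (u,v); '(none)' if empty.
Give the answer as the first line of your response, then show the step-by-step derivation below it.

0-6(w=5) 5-6(w=4)

step 1: add edge 5-6 (w=4); MST = {5-6(w=4)}
step 2: add edge 0-6 (w=5); MST = {0-6(w=5) 5-6(w=4)}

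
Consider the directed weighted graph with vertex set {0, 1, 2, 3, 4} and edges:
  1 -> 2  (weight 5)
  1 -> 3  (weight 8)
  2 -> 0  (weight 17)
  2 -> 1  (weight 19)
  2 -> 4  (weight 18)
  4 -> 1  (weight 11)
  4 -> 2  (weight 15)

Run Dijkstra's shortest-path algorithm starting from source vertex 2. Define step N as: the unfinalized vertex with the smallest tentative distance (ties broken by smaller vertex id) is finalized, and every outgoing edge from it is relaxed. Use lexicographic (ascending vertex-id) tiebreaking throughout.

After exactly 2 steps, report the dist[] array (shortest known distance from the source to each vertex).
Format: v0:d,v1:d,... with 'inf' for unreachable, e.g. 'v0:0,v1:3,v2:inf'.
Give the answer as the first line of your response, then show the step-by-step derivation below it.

v0:17,v1:19,v2:0,v3:inf,v4:18

step 1: dist = v0:17,v1:19,v2:0,v3:inf,v4:18
step 2: dist = v0:17,v1:19,v2:0,v3:inf,v4:18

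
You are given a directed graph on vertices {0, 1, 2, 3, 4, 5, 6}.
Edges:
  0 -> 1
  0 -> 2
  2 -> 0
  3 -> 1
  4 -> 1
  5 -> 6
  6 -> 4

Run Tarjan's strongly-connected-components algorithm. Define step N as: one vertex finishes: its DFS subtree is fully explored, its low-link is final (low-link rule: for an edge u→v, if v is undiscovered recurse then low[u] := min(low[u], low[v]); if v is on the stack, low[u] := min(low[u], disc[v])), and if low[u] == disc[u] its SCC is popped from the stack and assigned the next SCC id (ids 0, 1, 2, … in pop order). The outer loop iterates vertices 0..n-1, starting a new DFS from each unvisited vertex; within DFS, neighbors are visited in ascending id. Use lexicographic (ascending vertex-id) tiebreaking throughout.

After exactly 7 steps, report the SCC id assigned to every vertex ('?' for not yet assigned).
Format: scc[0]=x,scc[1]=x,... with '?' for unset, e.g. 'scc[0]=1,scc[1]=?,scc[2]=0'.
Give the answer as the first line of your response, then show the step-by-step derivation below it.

scc[0]=1,scc[1]=0,scc[2]=1,scc[3]=2,scc[4]=3,scc[5]=5,scc[6]=4

step 1: low=(low[0]=0,low[1]=1,low[2]=?,low[3]=?,low[4]=?,low[5]=?,low[6]=?); scc=(scc[0]=?,scc[1]=0,scc[2]=?,scc[3]=?,scc[4]=?,scc[5]=?,scc[6]=?)
step 2: low=(low[0]=0,low[1]=1,low[2]=0,low[3]=?,low[4]=?,low[5]=?,low[6]=?); scc=(scc[0]=?,scc[1]=0,scc[2]=?,scc[3]=?,scc[4]=?,scc[5]=?,scc[6]=?)
step 3: low=(low[0]=0,low[1]=1,low[2]=0,low[3]=?,low[4]=?,low[5]=?,low[6]=?); scc=(scc[0]=1,scc[1]=0,scc[2]=1,scc[3]=?,scc[4]=?,scc[5]=?,scc[6]=?)
step 4: low=(low[0]=0,low[1]=1,low[2]=0,low[3]=3,low[4]=?,low[5]=?,low[6]=?); scc=(scc[0]=1,scc[1]=0,scc[2]=1,scc[3]=2,scc[4]=?,scc[5]=?,scc[6]=?)
step 5: low=(low[0]=0,low[1]=1,low[2]=0,low[3]=3,low[4]=4,low[5]=?,low[6]=?); scc=(scc[0]=1,scc[1]=0,scc[2]=1,scc[3]=2,scc[4]=3,scc[5]=?,scc[6]=?)
step 6: low=(low[0]=0,low[1]=1,low[2]=0,low[3]=3,low[4]=4,low[5]=5,low[6]=6); scc=(scc[0]=1,scc[1]=0,scc[2]=1,scc[3]=2,scc[4]=3,scc[5]=?,scc[6]=4)
step 7: low=(low[0]=0,low[1]=1,low[2]=0,low[3]=3,low[4]=4,low[5]=5,low[6]=6); scc=(scc[0]=1,scc[1]=0,scc[2]=1,scc[3]=2,scc[4]=3,scc[5]=5,scc[6]=4)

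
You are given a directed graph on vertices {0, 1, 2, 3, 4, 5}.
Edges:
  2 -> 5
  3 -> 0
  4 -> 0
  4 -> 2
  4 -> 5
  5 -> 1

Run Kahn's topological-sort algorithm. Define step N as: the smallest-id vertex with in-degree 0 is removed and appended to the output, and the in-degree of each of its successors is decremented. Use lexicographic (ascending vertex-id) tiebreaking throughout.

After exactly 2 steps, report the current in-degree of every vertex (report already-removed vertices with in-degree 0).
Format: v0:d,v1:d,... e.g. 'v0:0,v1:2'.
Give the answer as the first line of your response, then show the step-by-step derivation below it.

v0:0,v1:1,v2:0,v3:0,v4:0,v5:1

step 1: output 3; order=[3]; indeg=(1,1,1,0,0,2)
step 2: output 4; order=[3,4]; indeg=(0,1,0,0,0,1)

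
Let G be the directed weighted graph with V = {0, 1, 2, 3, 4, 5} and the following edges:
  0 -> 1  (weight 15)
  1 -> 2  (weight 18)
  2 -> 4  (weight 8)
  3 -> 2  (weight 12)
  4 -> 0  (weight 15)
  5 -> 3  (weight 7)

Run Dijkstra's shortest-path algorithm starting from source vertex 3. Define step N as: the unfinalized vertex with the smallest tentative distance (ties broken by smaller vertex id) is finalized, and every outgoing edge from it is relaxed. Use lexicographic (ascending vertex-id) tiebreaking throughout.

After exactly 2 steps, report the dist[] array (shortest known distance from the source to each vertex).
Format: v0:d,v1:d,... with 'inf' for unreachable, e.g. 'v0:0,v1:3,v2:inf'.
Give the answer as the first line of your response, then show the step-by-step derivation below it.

v0:inf,v1:inf,v2:12,v3:0,v4:20,v5:inf

step 1: dist = v0:inf,v1:inf,v2:12,v3:0,v4:inf,v5:inf
step 2: dist = v0:inf,v1:inf,v2:12,v3:0,v4:20,v5:inf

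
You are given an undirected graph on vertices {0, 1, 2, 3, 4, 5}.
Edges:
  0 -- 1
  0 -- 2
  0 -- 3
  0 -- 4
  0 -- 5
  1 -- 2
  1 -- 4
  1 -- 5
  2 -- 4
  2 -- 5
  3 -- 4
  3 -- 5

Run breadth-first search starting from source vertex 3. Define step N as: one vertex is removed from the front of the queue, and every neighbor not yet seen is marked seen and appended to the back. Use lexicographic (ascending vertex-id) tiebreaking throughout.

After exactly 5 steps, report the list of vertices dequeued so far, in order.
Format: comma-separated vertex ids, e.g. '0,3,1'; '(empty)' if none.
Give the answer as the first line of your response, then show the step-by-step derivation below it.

3,0,4,5,1

step 1: dequeue 3; queue=[0,4,5]; order=3
step 2: dequeue 0; queue=[4,5,1,2]; order=3,0
step 3: dequeue 4; queue=[5,1,2]; order=3,0,4
step 4: dequeue 5; queue=[1,2]; order=3,0,4,5
step 5: dequeue 1; queue=[2]; order=3,0,4,5,1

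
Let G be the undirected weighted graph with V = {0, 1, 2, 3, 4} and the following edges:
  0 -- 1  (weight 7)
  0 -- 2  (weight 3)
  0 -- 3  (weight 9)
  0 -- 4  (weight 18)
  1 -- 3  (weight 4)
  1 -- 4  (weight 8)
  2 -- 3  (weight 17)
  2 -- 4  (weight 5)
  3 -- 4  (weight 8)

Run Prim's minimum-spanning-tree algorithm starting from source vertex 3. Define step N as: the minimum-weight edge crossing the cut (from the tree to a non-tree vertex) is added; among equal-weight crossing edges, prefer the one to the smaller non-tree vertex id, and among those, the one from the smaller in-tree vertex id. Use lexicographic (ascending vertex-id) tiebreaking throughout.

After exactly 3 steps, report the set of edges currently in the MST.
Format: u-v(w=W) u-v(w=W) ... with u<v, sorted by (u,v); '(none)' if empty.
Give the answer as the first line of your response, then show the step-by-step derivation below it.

0-1(w=7) 0-2(w=3) 1-3(w=4)

step 1: add edge 1-3 (w=4); MST = {1-3(w=4)}
step 2: add edge 0-1 (w=7); MST = {0-1(w=7) 1-3(w=4)}
step 3: add edge 0-2 (w=3); MST = {0-1(w=7) 0-2(w=3) 1-3(w=4)}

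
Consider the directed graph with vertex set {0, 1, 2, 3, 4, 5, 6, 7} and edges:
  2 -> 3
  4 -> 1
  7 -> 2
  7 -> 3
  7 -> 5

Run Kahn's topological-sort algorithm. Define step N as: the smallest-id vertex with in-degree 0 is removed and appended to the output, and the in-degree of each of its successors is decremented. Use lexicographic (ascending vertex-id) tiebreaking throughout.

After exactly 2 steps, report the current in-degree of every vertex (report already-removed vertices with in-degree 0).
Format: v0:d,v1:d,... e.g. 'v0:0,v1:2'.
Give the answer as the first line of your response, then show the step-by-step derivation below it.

v0:0,v1:0,v2:1,v3:2,v4:0,v5:1,v6:0,v7:0

step 1: output 0; order=[0]; indeg=(0,1,1,2,0,1,0,0)
step 2: output 4; order=[0,4]; indeg=(0,0,1,2,0,1,0,0)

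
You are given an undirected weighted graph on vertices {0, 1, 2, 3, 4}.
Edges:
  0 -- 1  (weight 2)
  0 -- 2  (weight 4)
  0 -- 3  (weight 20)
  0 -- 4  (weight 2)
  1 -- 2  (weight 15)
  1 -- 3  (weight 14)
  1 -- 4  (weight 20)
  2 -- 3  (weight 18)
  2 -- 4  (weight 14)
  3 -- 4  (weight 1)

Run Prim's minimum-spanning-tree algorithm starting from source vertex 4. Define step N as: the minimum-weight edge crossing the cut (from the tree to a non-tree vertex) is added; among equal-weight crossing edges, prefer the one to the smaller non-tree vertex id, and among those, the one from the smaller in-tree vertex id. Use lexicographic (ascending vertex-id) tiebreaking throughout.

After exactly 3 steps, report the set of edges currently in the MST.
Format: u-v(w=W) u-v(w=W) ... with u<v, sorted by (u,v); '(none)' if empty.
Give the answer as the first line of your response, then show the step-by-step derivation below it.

0-1(w=2) 0-4(w=2) 3-4(w=1)

step 1: add edge 3-4 (w=1); MST = {3-4(w=1)}
step 2: add edge 0-4 (w=2); MST = {0-4(w=2) 3-4(w=1)}
step 3: add edge 0-1 (w=2); MST = {0-1(w=2) 0-4(w=2) 3-4(w=1)}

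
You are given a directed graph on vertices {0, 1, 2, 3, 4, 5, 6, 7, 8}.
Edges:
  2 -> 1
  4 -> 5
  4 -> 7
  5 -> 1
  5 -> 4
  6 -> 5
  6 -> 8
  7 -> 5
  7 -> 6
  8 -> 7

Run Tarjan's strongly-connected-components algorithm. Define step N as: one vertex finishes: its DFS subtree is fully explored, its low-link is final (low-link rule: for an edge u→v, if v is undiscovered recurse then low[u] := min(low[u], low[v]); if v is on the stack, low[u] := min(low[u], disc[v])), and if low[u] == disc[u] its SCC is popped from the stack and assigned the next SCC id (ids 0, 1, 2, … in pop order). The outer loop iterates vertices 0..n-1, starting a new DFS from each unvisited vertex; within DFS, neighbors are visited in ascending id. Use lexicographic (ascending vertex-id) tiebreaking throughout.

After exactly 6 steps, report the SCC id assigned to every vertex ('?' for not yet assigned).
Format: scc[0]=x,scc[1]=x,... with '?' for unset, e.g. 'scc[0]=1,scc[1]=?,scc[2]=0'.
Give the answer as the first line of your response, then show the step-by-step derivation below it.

scc[0]=0,scc[1]=1,scc[2]=2,scc[3]=3,scc[4]=?,scc[5]=?,scc[6]=?,scc[7]=?,scc[8]=?

step 1: low=(low[0]=0,low[1]=?,low[2]=?,low[3]=?,low[4]=?,low[5]=?,low[6]=?,low[7]=?,low[8]=?); scc=(scc[0]=0,scc[1]=?,scc[2]=?,scc[3]=?,scc[4]=?,scc[5]=?,scc[6]=?,scc[7]=?,scc[8]=?)
step 2: low=(low[0]=0,low[1]=1,low[2]=?,low[3]=?,low[4]=?,low[5]=?,low[6]=?,low[7]=?,low[8]=?); scc=(scc[0]=0,scc[1]=1,scc[2]=?,scc[3]=?,scc[4]=?,scc[5]=?,scc[6]=?,scc[7]=?,scc[8]=?)
step 3: low=(low[0]=0,low[1]=1,low[2]=2,low[3]=?,low[4]=?,low[5]=?,low[6]=?,low[7]=?,low[8]=?); scc=(scc[0]=0,scc[1]=1,scc[2]=2,scc[3]=?,scc[4]=?,scc[5]=?,scc[6]=?,scc[7]=?,scc[8]=?)
step 4: low=(low[0]=0,low[1]=1,low[2]=2,low[3]=3,low[4]=?,low[5]=?,low[6]=?,low[7]=?,low[8]=?); scc=(scc[0]=0,scc[1]=1,scc[2]=2,scc[3]=3,scc[4]=?,scc[5]=?,scc[6]=?,scc[7]=?,scc[8]=?)
step 5: low=(low[0]=0,low[1]=1,low[2]=2,low[3]=3,low[4]=4,low[5]=4,low[6]=?,low[7]=?,low[8]=?); scc=(scc[0]=0,scc[1]=1,scc[2]=2,scc[3]=3,scc[4]=?,scc[5]=?,scc[6]=?,scc[7]=?,scc[8]=?)
step 6: low=(low[0]=0,low[1]=1,low[2]=2,low[3]=3,low[4]=4,low[5]=4,low[6]=5,low[7]=5,low[8]=6); scc=(scc[0]=0,scc[1]=1,scc[2]=2,scc[3]=3,scc[4]=?,scc[5]=?,scc[6]=?,scc[7]=?,scc[8]=?)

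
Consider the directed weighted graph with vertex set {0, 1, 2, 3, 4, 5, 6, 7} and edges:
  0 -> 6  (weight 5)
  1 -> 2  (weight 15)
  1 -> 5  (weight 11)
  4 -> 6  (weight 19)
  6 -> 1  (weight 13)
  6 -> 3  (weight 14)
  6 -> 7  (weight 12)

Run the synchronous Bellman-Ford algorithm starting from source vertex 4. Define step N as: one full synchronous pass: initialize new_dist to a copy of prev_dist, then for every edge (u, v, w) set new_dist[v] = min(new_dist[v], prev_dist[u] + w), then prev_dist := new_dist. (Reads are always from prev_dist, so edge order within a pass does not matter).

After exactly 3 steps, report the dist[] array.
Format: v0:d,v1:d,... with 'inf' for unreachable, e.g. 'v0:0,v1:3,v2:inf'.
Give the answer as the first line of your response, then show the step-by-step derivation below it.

v0:inf,v1:32,v2:47,v3:33,v4:0,v5:43,v6:19,v7:31

step 1: dist = v0:inf,v1:inf,v2:inf,v3:inf,v4:0,v5:inf,v6:19,v7:inf
step 2: dist = v0:inf,v1:32,v2:inf,v3:33,v4:0,v5:inf,v6:19,v7:31
step 3: dist = v0:inf,v1:32,v2:47,v3:33,v4:0,v5:43,v6:19,v7:31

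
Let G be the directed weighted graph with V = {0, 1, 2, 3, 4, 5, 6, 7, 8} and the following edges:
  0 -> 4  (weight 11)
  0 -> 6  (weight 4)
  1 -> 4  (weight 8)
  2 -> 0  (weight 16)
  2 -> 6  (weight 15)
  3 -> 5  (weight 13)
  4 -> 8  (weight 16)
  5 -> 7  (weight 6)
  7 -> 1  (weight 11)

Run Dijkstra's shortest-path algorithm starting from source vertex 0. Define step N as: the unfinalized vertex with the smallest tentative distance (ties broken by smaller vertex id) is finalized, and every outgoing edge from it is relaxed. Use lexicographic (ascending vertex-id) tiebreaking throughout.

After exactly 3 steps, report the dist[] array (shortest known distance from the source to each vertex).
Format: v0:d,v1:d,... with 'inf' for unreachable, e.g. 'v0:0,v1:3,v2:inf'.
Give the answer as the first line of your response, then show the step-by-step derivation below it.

v0:0,v1:inf,v2:inf,v3:inf,v4:11,v5:inf,v6:4,v7:inf,v8:27

step 1: dist = v0:0,v1:inf,v2:inf,v3:inf,v4:11,v5:inf,v6:4,v7:inf,v8:inf
step 2: dist = v0:0,v1:inf,v2:inf,v3:inf,v4:11,v5:inf,v6:4,v7:inf,v8:inf
step 3: dist = v0:0,v1:inf,v2:inf,v3:inf,v4:11,v5:inf,v6:4,v7:inf,v8:27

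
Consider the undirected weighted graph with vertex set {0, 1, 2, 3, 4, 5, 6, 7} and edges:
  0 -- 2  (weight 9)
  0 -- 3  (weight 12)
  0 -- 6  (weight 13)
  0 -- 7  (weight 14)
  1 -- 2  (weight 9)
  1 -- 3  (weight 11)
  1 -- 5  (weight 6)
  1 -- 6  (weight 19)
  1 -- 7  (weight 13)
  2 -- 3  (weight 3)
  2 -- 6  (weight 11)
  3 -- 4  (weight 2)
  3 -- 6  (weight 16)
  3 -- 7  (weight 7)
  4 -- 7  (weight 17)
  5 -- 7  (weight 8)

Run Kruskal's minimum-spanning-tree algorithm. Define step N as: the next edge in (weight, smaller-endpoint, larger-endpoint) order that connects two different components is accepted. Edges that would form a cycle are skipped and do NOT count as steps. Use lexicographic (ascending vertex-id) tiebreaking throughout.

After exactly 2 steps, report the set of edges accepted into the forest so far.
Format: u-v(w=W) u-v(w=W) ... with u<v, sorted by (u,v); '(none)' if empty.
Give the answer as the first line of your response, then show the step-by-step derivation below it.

2-3(w=3) 3-4(w=2)

step 1: add edge 3-4 (w=2); MST = {3-4(w=2)}
step 2: add edge 2-3 (w=3); MST = {2-3(w=3) 3-4(w=2)}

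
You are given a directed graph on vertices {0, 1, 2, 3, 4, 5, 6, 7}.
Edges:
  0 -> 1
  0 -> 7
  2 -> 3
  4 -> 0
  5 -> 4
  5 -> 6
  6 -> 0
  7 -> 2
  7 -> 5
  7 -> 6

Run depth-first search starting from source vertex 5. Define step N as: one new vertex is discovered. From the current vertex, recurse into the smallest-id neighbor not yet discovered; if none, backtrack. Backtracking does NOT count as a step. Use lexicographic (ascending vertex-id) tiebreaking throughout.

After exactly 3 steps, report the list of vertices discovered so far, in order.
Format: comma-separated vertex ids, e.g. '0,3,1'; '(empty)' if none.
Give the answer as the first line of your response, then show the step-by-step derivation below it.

5,4,0

step 1: discover 5; path=5; order=5
step 2: discover 4; path=5>4; order=5,4
step 3: discover 0; path=5>4>0; order=5,4,0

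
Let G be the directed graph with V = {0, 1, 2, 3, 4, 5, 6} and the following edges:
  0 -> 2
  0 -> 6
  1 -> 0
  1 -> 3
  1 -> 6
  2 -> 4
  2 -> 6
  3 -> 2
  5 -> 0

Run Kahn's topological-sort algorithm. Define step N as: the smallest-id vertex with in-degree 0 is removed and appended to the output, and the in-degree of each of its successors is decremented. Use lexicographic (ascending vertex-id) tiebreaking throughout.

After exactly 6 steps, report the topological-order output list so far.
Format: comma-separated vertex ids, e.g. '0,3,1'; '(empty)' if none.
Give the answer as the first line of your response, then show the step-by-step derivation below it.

1,3,5,0,2,4

step 1: output 1; order=[1]; indeg=(1,0,2,0,1,0,2)
step 2: output 3; order=[1,3]; indeg=(1,0,1,0,1,0,2)
step 3: output 5; order=[1,3,5]; indeg=(0,0,1,0,1,0,2)
step 4: output 0; order=[1,3,5,0]; indeg=(0,0,0,0,1,0,1)
step 5: output 2; order=[1,3,5,0,2]; indeg=(0,0,0,0,0,0,0)
step 6: output 4; order=[1,3,5,0,2,4]; indeg=(0,0,0,0,0,0,0)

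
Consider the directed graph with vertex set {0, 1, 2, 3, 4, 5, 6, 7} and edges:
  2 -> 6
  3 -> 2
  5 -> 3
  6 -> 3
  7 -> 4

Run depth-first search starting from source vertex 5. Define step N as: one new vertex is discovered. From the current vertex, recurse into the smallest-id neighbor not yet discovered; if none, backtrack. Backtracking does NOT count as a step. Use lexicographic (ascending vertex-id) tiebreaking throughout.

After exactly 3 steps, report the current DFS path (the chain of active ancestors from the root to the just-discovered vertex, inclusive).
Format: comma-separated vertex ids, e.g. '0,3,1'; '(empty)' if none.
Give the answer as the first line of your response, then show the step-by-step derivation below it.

5,3,2

step 1: discover 5; path=5; order=5
step 2: discover 3; path=5>3; order=5,3
step 3: discover 2; path=5>3>2; order=5,3,2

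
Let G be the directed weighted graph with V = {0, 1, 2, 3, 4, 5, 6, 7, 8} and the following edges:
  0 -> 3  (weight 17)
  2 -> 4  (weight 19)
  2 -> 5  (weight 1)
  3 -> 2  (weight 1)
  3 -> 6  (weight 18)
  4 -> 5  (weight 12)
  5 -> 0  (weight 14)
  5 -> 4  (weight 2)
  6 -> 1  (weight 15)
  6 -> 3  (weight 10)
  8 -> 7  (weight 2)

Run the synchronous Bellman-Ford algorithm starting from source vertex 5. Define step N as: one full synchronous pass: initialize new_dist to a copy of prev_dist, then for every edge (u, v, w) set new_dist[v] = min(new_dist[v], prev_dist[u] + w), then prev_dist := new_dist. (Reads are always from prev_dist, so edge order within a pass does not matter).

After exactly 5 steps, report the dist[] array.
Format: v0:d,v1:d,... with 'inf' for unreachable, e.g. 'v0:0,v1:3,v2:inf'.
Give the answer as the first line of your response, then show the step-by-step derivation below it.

v0:14,v1:64,v2:32,v3:31,v4:2,v5:0,v6:49,v7:inf,v8:inf

step 1: dist = v0:14,v1:inf,v2:inf,v3:inf,v4:2,v5:0,v6:inf,v7:inf,v8:inf
step 2: dist = v0:14,v1:inf,v2:inf,v3:31,v4:2,v5:0,v6:inf,v7:inf,v8:inf
step 3: dist = v0:14,v1:inf,v2:32,v3:31,v4:2,v5:0,v6:49,v7:inf,v8:inf
step 4: dist = v0:14,v1:64,v2:32,v3:31,v4:2,v5:0,v6:49,v7:inf,v8:inf
step 5: dist = v0:14,v1:64,v2:32,v3:31,v4:2,v5:0,v6:49,v7:inf,v8:inf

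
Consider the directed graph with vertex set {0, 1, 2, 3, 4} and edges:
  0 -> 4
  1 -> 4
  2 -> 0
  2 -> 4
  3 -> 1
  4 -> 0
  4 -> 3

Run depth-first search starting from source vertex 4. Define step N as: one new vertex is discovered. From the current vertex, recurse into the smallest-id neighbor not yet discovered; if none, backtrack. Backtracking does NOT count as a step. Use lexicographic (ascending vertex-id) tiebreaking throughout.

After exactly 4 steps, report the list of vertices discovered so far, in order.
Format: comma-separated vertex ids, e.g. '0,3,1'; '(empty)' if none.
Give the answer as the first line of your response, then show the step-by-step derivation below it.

4,0,3,1

step 1: discover 4; path=4; order=4
step 2: discover 0; path=4>0; order=4,0
step 3: discover 3; path=4>3; order=4,0,3
step 4: discover 1; path=4>3>1; order=4,0,3,1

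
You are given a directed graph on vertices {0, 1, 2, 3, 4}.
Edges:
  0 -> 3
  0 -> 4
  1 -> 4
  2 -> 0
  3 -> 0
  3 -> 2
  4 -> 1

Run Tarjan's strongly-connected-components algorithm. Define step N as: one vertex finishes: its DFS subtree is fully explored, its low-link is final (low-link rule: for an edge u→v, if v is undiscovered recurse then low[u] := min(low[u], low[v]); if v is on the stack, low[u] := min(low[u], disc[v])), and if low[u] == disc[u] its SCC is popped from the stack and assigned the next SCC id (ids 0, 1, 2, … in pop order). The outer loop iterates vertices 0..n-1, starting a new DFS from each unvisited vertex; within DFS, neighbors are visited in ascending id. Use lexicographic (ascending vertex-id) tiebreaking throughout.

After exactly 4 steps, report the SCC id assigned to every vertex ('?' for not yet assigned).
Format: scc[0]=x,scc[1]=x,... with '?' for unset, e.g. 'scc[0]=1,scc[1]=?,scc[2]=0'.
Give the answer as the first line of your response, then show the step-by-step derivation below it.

scc[0]=?,scc[1]=0,scc[2]=?,scc[3]=?,scc[4]=0

step 1: low=(low[0]=0,low[1]=?,low[2]=0,low[3]=0,low[4]=?); scc=(scc[0]=?,scc[1]=?,scc[2]=?,scc[3]=?,scc[4]=?)
step 2: low=(low[0]=0,low[1]=?,low[2]=0,low[3]=0,low[4]=?); scc=(scc[0]=?,scc[1]=?,scc[2]=?,scc[3]=?,scc[4]=?)
step 3: low=(low[0]=0,low[1]=3,low[2]=0,low[3]=0,low[4]=3); scc=(scc[0]=?,scc[1]=?,scc[2]=?,scc[3]=?,scc[4]=?)
step 4: low=(low[0]=0,low[1]=3,low[2]=0,low[3]=0,low[4]=3); scc=(scc[0]=?,scc[1]=0,scc[2]=?,scc[3]=?,scc[4]=0)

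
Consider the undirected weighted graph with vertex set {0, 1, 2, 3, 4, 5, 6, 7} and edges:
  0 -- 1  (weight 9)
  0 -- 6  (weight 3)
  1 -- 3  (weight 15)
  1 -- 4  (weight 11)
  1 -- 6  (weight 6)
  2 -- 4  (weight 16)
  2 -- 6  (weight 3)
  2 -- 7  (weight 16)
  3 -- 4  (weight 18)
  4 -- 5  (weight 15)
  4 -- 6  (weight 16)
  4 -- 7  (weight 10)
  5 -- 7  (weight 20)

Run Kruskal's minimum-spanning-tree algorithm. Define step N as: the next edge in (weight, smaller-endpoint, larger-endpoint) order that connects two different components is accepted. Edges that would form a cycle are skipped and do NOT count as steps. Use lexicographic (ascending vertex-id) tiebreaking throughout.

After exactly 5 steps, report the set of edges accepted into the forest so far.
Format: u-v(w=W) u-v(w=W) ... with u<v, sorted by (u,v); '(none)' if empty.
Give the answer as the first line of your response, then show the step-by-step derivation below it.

0-6(w=3) 1-4(w=11) 1-6(w=6) 2-6(w=3) 4-7(w=10)

step 1: add edge 0-6 (w=3); MST = {0-6(w=3)}
step 2: add edge 2-6 (w=3); MST = {0-6(w=3) 2-6(w=3)}
step 3: add edge 1-6 (w=6); MST = {0-6(w=3) 1-6(w=6) 2-6(w=3)}
step 4: add edge 4-7 (w=10); MST = {0-6(w=3) 1-6(w=6) 2-6(w=3) 4-7(w=10)}
step 5: add edge 1-4 (w=11); MST = {0-6(w=3) 1-4(w=11) 1-6(w=6) 2-6(w=3) 4-7(w=10)}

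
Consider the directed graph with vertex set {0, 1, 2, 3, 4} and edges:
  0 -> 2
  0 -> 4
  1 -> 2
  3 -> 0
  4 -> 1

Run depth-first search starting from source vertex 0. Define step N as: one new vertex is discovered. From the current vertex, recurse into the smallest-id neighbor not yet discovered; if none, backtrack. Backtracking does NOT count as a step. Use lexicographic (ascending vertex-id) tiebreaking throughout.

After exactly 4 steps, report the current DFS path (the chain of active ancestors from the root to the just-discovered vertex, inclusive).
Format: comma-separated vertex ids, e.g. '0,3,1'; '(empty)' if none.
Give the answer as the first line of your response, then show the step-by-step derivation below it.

0,4,1

step 1: discover 0; path=0; order=0
step 2: discover 2; path=0>2; order=0,2
step 3: discover 4; path=0>4; order=0,2,4
step 4: discover 1; path=0>4>1; order=0,2,4,1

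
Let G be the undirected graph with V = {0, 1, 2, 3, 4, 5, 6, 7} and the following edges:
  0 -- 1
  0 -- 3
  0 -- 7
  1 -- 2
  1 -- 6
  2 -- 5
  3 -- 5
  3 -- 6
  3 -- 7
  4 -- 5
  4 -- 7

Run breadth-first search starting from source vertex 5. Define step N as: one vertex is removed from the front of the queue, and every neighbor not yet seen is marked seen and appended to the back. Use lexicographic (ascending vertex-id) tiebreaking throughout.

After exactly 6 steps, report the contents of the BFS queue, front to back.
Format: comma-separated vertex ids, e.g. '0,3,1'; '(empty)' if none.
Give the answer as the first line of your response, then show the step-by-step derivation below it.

6,7

step 1: dequeue 5; queue=[2,3,4]; order=5
step 2: dequeue 2; queue=[3,4,1]; order=5,2
step 3: dequeue 3; queue=[4,1,0,6,7]; order=5,2,3
step 4: dequeue 4; queue=[1,0,6,7]; order=5,2,3,4
step 5: dequeue 1; queue=[0,6,7]; order=5,2,3,4,1
step 6: dequeue 0; queue=[6,7]; order=5,2,3,4,1,0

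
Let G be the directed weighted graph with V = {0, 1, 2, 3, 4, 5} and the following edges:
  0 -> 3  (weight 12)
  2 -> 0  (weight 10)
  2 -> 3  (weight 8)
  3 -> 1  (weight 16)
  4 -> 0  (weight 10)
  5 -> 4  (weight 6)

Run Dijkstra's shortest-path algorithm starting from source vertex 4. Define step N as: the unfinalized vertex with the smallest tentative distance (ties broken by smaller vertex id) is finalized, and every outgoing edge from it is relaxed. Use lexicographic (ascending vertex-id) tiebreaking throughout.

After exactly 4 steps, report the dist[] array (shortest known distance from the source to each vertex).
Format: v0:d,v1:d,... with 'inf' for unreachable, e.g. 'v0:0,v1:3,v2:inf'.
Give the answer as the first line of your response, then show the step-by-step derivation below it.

v0:10,v1:38,v2:inf,v3:22,v4:0,v5:inf

step 1: dist = v0:10,v1:inf,v2:inf,v3:inf,v4:0,v5:inf
step 2: dist = v0:10,v1:inf,v2:inf,v3:22,v4:0,v5:inf
step 3: dist = v0:10,v1:38,v2:inf,v3:22,v4:0,v5:inf
step 4: dist = v0:10,v1:38,v2:inf,v3:22,v4:0,v5:inf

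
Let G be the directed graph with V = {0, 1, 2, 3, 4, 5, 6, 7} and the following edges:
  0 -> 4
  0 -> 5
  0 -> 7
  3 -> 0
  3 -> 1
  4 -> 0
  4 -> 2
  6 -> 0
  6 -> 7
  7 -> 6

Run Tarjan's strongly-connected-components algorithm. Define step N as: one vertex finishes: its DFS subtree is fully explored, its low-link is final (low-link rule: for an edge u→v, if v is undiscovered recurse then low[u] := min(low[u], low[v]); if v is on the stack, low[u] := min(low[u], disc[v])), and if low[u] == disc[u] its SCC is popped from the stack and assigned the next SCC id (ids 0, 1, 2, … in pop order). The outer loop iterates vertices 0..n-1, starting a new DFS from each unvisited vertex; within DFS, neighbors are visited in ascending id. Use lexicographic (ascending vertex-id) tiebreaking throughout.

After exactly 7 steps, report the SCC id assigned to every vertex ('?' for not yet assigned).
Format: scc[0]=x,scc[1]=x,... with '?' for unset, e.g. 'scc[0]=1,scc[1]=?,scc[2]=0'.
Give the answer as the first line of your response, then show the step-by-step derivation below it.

scc[0]=2,scc[1]=3,scc[2]=0,scc[3]=?,scc[4]=2,scc[5]=1,scc[6]=2,scc[7]=2

step 1: low=(low[0]=0,low[1]=?,low[2]=2,low[3]=?,low[4]=0,low[5]=?,low[6]=?,low[7]=?); scc=(scc[0]=?,scc[1]=?,scc[2]=0,scc[3]=?,scc[4]=?,scc[5]=?,scc[6]=?,scc[7]=?)
step 2: low=(low[0]=0,low[1]=?,low[2]=2,low[3]=?,low[4]=0,low[5]=?,low[6]=?,low[7]=?); scc=(scc[0]=?,scc[1]=?,scc[2]=0,scc[3]=?,scc[4]=?,scc[5]=?,scc[6]=?,scc[7]=?)
step 3: low=(low[0]=0,low[1]=?,low[2]=2,low[3]=?,low[4]=0,low[5]=3,low[6]=?,low[7]=?); scc=(scc[0]=?,scc[1]=?,scc[2]=0,scc[3]=?,scc[4]=?,scc[5]=1,scc[6]=?,scc[7]=?)
step 4: low=(low[0]=0,low[1]=?,low[2]=2,low[3]=?,low[4]=0,low[5]=3,low[6]=0,low[7]=4); scc=(scc[0]=?,scc[1]=?,scc[2]=0,scc[3]=?,scc[4]=?,scc[5]=1,scc[6]=?,scc[7]=?)
step 5: low=(low[0]=0,low[1]=?,low[2]=2,low[3]=?,low[4]=0,low[5]=3,low[6]=0,low[7]=0); scc=(scc[0]=?,scc[1]=?,scc[2]=0,scc[3]=?,scc[4]=?,scc[5]=1,scc[6]=?,scc[7]=?)
step 6: low=(low[0]=0,low[1]=?,low[2]=2,low[3]=?,low[4]=0,low[5]=3,low[6]=0,low[7]=0); scc=(scc[0]=2,scc[1]=?,scc[2]=0,scc[3]=?,scc[4]=2,scc[5]=1,scc[6]=2,scc[7]=2)
step 7: low=(low[0]=0,low[1]=6,low[2]=2,low[3]=?,low[4]=0,low[5]=3,low[6]=0,low[7]=0); scc=(scc[0]=2,scc[1]=3,scc[2]=0,scc[3]=?,scc[4]=2,scc[5]=1,scc[6]=2,scc[7]=2)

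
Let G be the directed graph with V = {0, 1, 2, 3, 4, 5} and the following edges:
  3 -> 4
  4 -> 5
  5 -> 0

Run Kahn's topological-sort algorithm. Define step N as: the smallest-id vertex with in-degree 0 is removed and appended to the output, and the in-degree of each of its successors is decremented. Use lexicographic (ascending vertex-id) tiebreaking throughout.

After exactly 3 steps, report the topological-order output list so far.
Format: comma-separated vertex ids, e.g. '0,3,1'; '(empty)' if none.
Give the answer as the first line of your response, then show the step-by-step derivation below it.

1,2,3

step 1: output 1; order=[1]; indeg=(1,0,0,0,1,1)
step 2: output 2; order=[1,2]; indeg=(1,0,0,0,1,1)
step 3: output 3; order=[1,2,3]; indeg=(1,0,0,0,0,1)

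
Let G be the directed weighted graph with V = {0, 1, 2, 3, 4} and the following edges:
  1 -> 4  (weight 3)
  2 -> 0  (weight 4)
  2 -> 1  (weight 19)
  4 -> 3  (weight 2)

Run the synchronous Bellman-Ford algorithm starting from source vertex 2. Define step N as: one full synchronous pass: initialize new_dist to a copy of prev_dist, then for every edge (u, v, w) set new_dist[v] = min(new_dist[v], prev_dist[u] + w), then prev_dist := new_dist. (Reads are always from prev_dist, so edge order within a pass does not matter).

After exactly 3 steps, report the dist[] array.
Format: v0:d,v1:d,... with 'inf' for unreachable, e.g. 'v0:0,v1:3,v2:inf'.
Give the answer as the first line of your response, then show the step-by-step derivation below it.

v0:4,v1:19,v2:0,v3:24,v4:22

step 1: dist = v0:4,v1:19,v2:0,v3:inf,v4:inf
step 2: dist = v0:4,v1:19,v2:0,v3:inf,v4:22
step 3: dist = v0:4,v1:19,v2:0,v3:24,v4:22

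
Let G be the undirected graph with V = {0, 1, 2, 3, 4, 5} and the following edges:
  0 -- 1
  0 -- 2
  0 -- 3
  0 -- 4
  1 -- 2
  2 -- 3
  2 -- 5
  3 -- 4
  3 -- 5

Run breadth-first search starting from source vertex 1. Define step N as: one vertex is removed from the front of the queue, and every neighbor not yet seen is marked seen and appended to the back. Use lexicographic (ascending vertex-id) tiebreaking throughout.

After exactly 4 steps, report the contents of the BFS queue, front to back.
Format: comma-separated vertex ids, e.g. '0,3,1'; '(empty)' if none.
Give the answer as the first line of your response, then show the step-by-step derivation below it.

4,5

step 1: dequeue 1; queue=[0,2]; order=1
step 2: dequeue 0; queue=[2,3,4]; order=1,0
step 3: dequeue 2; queue=[3,4,5]; order=1,0,2
step 4: dequeue 3; queue=[4,5]; order=1,0,2,3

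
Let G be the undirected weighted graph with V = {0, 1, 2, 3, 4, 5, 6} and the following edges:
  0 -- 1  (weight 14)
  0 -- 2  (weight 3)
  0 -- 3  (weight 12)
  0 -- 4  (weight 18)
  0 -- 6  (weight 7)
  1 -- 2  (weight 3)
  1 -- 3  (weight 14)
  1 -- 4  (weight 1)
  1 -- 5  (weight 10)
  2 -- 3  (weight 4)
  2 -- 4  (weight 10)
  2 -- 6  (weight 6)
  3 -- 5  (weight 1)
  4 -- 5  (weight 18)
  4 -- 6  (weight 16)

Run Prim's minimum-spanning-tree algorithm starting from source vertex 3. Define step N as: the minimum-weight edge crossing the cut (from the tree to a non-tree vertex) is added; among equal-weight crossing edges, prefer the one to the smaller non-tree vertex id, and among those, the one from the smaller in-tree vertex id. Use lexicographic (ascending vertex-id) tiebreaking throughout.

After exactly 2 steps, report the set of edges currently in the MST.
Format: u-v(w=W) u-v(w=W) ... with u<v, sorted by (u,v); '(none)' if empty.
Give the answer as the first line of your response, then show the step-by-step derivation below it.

2-3(w=4) 3-5(w=1)

step 1: add edge 3-5 (w=1); MST = {3-5(w=1)}
step 2: add edge 2-3 (w=4); MST = {2-3(w=4) 3-5(w=1)}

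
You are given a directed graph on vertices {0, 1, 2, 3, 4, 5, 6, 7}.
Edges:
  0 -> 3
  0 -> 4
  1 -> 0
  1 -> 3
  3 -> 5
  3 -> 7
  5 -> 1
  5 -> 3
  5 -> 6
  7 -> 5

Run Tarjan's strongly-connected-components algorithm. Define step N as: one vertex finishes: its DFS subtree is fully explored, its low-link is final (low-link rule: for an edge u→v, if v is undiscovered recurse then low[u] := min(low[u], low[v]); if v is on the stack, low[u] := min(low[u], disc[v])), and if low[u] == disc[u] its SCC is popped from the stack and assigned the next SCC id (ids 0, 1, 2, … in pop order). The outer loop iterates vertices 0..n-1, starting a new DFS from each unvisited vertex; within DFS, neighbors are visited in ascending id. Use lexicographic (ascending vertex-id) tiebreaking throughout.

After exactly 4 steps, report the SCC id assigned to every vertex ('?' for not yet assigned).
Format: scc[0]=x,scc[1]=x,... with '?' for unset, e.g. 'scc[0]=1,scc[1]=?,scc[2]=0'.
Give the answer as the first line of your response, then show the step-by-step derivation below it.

scc[0]=?,scc[1]=?,scc[2]=?,scc[3]=?,scc[4]=?,scc[5]=?,scc[6]=0,scc[7]=?

step 1: low=(low[0]=0,low[1]=0,low[2]=?,low[3]=1,low[4]=?,low[5]=2,low[6]=?,low[7]=?); scc=(scc[0]=?,scc[1]=?,scc[2]=?,scc[3]=?,scc[4]=?,scc[5]=?,scc[6]=?,scc[7]=?)
step 2: low=(low[0]=0,low[1]=0,low[2]=?,low[3]=1,low[4]=?,low[5]=0,low[6]=4,low[7]=?); scc=(scc[0]=?,scc[1]=?,scc[2]=?,scc[3]=?,scc[4]=?,scc[5]=?,scc[6]=0,scc[7]=?)
step 3: low=(low[0]=0,low[1]=0,low[2]=?,low[3]=1,low[4]=?,low[5]=0,low[6]=4,low[7]=?); scc=(scc[0]=?,scc[1]=?,scc[2]=?,scc[3]=?,scc[4]=?,scc[5]=?,scc[6]=0,scc[7]=?)
step 4: low=(low[0]=0,low[1]=0,low[2]=?,low[3]=0,low[4]=?,low[5]=0,low[6]=4,low[7]=2); scc=(scc[0]=?,scc[1]=?,scc[2]=?,scc[3]=?,scc[4]=?,scc[5]=?,scc[6]=0,scc[7]=?)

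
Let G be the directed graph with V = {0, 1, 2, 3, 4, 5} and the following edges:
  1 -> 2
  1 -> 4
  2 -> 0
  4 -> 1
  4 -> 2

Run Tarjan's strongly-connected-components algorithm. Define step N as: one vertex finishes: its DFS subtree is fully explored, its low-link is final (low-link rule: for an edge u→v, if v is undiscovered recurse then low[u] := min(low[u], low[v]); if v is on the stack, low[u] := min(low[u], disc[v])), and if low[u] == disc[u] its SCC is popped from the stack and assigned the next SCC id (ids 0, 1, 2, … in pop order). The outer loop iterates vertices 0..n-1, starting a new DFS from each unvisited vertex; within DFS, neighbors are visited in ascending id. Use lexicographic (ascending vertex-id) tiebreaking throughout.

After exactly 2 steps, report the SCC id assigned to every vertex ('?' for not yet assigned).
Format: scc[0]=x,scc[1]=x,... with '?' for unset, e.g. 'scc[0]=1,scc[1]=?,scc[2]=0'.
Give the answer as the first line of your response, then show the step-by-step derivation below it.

scc[0]=0,scc[1]=?,scc[2]=1,scc[3]=?,scc[4]=?,scc[5]=?

step 1: low=(low[0]=0,low[1]=?,low[2]=?,low[3]=?,low[4]=?,low[5]=?); scc=(scc[0]=0,scc[1]=?,scc[2]=?,scc[3]=?,scc[4]=?,scc[5]=?)
step 2: low=(low[0]=0,low[1]=1,low[2]=2,low[3]=?,low[4]=?,low[5]=?); scc=(scc[0]=0,scc[1]=?,scc[2]=1,scc[3]=?,scc[4]=?,scc[5]=?)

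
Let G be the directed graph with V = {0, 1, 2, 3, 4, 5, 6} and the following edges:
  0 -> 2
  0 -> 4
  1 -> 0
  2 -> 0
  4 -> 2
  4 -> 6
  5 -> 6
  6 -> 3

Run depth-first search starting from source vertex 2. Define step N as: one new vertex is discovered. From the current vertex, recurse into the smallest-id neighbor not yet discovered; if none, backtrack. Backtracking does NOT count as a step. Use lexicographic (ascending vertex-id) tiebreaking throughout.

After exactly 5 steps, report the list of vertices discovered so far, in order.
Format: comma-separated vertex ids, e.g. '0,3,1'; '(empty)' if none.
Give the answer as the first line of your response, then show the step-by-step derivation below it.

2,0,4,6,3

step 1: discover 2; path=2; order=2
step 2: discover 0; path=2>0; order=2,0
step 3: discover 4; path=2>0>4; order=2,0,4
step 4: discover 6; path=2>0>4>6; order=2,0,4,6
step 5: discover 3; path=2>0>4>6>3; order=2,0,4,6,3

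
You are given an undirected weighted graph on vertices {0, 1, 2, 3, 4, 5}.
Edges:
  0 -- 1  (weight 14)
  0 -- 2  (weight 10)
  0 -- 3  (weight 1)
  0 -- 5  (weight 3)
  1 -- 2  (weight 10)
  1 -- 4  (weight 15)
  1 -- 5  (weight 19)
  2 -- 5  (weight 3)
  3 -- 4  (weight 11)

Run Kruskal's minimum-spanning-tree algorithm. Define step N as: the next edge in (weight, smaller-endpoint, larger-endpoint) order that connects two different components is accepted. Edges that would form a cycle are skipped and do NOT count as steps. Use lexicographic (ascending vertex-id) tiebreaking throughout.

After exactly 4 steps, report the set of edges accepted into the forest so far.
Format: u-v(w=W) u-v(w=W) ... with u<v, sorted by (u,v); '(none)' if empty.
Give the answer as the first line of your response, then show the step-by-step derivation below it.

0-3(w=1) 0-5(w=3) 1-2(w=10) 2-5(w=3)

step 1: add edge 0-3 (w=1); MST = {0-3(w=1)}
step 2: add edge 0-5 (w=3); MST = {0-3(w=1) 0-5(w=3)}
step 3: add edge 2-5 (w=3); MST = {0-3(w=1) 0-5(w=3) 2-5(w=3)}
step 4: add edge 1-2 (w=10); MST = {0-3(w=1) 0-5(w=3) 1-2(w=10) 2-5(w=3)}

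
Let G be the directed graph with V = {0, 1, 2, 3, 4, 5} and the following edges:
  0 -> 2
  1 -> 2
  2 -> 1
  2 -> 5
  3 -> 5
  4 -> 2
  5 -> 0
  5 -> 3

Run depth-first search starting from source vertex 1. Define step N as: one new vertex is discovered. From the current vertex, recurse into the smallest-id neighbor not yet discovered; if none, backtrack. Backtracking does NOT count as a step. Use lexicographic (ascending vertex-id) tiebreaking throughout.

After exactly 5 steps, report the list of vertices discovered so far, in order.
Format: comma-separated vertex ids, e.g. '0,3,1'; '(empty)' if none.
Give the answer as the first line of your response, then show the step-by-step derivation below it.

1,2,5,0,3

step 1: discover 1; path=1; order=1
step 2: discover 2; path=1>2; order=1,2
step 3: discover 5; path=1>2>5; order=1,2,5
step 4: discover 0; path=1>2>5>0; order=1,2,5,0
step 5: discover 3; path=1>2>5>3; order=1,2,5,0,3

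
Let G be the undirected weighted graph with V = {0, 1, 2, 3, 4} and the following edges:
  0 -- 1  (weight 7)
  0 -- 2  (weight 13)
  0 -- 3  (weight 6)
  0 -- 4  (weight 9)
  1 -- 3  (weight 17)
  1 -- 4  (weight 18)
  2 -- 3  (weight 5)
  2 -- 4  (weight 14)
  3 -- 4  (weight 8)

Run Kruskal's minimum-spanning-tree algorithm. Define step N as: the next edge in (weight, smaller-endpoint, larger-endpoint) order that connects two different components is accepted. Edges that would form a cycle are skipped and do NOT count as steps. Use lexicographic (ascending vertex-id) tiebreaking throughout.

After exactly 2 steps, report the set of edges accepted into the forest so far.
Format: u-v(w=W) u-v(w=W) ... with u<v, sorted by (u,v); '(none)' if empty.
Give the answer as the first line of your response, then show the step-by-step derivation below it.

0-3(w=6) 2-3(w=5)

step 1: add edge 2-3 (w=5); MST = {2-3(w=5)}
step 2: add edge 0-3 (w=6); MST = {0-3(w=6) 2-3(w=5)}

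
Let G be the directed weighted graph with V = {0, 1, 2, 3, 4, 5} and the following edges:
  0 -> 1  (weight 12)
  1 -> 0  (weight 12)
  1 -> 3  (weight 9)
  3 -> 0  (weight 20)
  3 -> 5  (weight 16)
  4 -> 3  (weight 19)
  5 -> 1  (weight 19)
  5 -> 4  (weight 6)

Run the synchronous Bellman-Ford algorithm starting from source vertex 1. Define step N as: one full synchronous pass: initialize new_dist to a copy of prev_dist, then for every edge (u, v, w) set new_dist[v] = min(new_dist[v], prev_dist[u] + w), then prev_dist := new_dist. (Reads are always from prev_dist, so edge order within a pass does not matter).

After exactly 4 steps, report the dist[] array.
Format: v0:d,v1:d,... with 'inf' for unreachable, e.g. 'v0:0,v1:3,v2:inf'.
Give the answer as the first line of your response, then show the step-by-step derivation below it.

v0:12,v1:0,v2:inf,v3:9,v4:31,v5:25

step 1: dist = v0:12,v1:0,v2:inf,v3:9,v4:inf,v5:inf
step 2: dist = v0:12,v1:0,v2:inf,v3:9,v4:inf,v5:25
step 3: dist = v0:12,v1:0,v2:inf,v3:9,v4:31,v5:25
step 4: dist = v0:12,v1:0,v2:inf,v3:9,v4:31,v5:25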